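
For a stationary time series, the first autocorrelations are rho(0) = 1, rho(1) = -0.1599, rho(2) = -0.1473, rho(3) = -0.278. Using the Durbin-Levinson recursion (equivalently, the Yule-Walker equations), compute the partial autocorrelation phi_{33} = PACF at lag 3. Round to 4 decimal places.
\phi_{33} = -0.3540

The PACF at lag k is phi_{kk}, the last component of the solution
to the Yule-Walker system G_k phi = r_k where
  (G_k)_{ij} = rho(|i - j|), (r_k)_i = rho(i), i,j = 1..k.
Equivalently, Durbin-Levinson gives phi_{kk} iteratively:
  phi_{11} = rho(1)
  phi_{kk} = [rho(k) - sum_{j=1..k-1} phi_{k-1,j} rho(k-j)]
            / [1 - sum_{j=1..k-1} phi_{k-1,j} rho(j)],
  phi_{k,j} = phi_{k-1,j} - phi_{kk} phi_{k-1,k-j},  j = 1..k-1.
Step k = 1:
  phi_11 = rho(1) = -0.1599.
Step k = 2:
  phi_22 = [rho(2) - phi_11 rho(1)] / [1 - phi_11 rho(1)] = [-0.1473 - (-0.1599)(-0.1599)] / [1 - (-0.1599)(-0.1599)]
         = -0.17286801 / 0.97443199 = -0.177404.
  Update: phi_21 = phi_11 - phi_22 phi_11 = -0.1599 - (-0.177404)(-0.1599) = -0.188267.
Step k = 3:
  phi_33 = [rho(3) - phi_21 rho(2) - phi_22 rho(1)] / [1 - phi_21 rho(1) - phi_22 rho(2)]
    numerator   = -0.278 - (-0.188267)(-0.1473) - (-0.177404)(-0.1599) = -0.33409859
    denominator = 1 - (-0.188267)(-0.1599) - (-0.177404)(-0.1473) = 0.94376454
  phi_33 = -0.33409859 / 0.94376454 = -0.354.
Therefore phi_{33} = -0.3540.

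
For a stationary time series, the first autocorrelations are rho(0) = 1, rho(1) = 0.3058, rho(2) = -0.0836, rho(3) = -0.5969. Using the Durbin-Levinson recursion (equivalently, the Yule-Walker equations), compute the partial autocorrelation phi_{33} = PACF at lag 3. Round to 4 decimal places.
\phi_{33} = -0.5810

The PACF at lag k is phi_{kk}, the last component of the solution
to the Yule-Walker system G_k phi = r_k where
  (G_k)_{ij} = rho(|i - j|), (r_k)_i = rho(i), i,j = 1..k.
Equivalently, Durbin-Levinson gives phi_{kk} iteratively:
  phi_{11} = rho(1)
  phi_{kk} = [rho(k) - sum_{j=1..k-1} phi_{k-1,j} rho(k-j)]
            / [1 - sum_{j=1..k-1} phi_{k-1,j} rho(j)],
  phi_{k,j} = phi_{k-1,j} - phi_{kk} phi_{k-1,k-j},  j = 1..k-1.
Step k = 1:
  phi_11 = rho(1) = 0.3058.
Step k = 2:
  phi_22 = [rho(2) - phi_11 rho(1)] / [1 - phi_11 rho(1)] = [-0.0836 - (0.3058)(0.3058)] / [1 - (0.3058)(0.3058)]
         = -0.17711364 / 0.90648636 = -0.195385.
  Update: phi_21 = phi_11 - phi_22 phi_11 = 0.3058 - (-0.195385)(0.3058) = 0.365549.
Step k = 3:
  phi_33 = [rho(3) - phi_21 rho(2) - phi_22 rho(1)] / [1 - phi_21 rho(1) - phi_22 rho(2)]
    numerator   = -0.5969 - (0.365549)(-0.0836) - (-0.195385)(0.3058) = -0.50659147
    denominator = 1 - (0.365549)(0.3058) - (-0.195385)(-0.0836) = 0.87188105
  phi_33 = -0.50659147 / 0.87188105 = -0.581.
Therefore phi_{33} = -0.5810.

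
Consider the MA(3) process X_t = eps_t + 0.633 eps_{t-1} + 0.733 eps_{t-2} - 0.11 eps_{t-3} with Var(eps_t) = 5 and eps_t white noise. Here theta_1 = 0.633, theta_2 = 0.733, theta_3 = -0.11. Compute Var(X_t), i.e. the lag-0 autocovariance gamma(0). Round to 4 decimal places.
\gamma(0) = 9.7504

For an MA(q) process X_t = eps_t + sum_i theta_i eps_{t-i} with
Var(eps_t) = sigma^2, the variance is
  gamma(0) = sigma^2 * (1 + sum_i theta_i^2).
  sum_i theta_i^2 = (0.633)^2 + (0.733)^2 + (-0.11)^2 = 0.400689 + 0.537289 + 0.0121 = 0.950078.
  gamma(0) = 5 * (1 + 0.950078) = 5 * 1.950078 = 9.75039, which rounds to 9.7504.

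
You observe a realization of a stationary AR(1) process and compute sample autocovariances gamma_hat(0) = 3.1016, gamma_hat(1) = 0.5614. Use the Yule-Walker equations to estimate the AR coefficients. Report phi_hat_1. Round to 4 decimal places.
\hat\phi_{1} = 0.1810

The Yule-Walker equations for an AR(p) process read, in matrix form,
  Gamma_p phi = r_p,   with   (Gamma_p)_{ij} = gamma(|i - j|),
                       (r_p)_i = gamma(i),   i,j = 1..p.
Substitute the sample gammas (Toeplitz matrix and right-hand side of size 1):
  Gamma_p = [[3.1016]]
  r_p     = [0.5614]
With p = 1 this is the single equation gamma(0) phi_1 = gamma(1):
  phi_hat_1 = gamma(1) / gamma(0) = 0.5614 / 3.1016 = 0.1810.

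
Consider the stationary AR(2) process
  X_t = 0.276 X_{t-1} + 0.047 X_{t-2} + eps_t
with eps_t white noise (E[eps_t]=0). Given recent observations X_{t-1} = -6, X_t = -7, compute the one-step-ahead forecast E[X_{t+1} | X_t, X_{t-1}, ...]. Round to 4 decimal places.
E[X_{t+1} \mid \mathcal F_t] = -2.2140

For an AR(p) model X_t = c + sum_i phi_i X_{t-i} + eps_t, the
one-step-ahead conditional mean is
  E[X_{t+1} | X_t, ...] = c + sum_i phi_i X_{t+1-i}.
Substitute known values:
  E[X_{t+1} | ...] = (0.276) * (-7) + (0.047) * (-6)
                   = -2.2140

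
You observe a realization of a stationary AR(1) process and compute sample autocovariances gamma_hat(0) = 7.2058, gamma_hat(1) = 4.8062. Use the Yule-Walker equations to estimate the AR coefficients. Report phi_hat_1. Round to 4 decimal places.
\hat\phi_{1} = 0.6670

The Yule-Walker equations for an AR(p) process read, in matrix form,
  Gamma_p phi = r_p,   with   (Gamma_p)_{ij} = gamma(|i - j|),
                       (r_p)_i = gamma(i),   i,j = 1..p.
Substitute the sample gammas (Toeplitz matrix and right-hand side of size 1):
  Gamma_p = [[7.2058]]
  r_p     = [4.8062]
With p = 1 this is the single equation gamma(0) phi_1 = gamma(1):
  phi_hat_1 = gamma(1) / gamma(0) = 4.8062 / 7.2058 = 0.6670.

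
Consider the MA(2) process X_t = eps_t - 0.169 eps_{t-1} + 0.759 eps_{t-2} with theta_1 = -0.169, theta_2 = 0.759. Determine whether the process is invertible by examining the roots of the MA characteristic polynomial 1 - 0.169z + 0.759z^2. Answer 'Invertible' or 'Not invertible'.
\text{Invertible}

The MA(q) characteristic polynomial is P(z) = 1 - 0.169z + 0.759z^2.
Invertibility requires all roots to lie outside the unit circle, i.e. |z| > 1 for every root.
Set 1 + (-0.169) z + (0.759) z^2 = 0, i.e. a z^2 + b z + c = 0 with a = 0.759, b = -0.169, c = 1.
Discriminant D = b^2 - 4ac = (-0.169)^2 - 4*(0.759)*1 = 0.028561 - (3.036) = -3.007439.
D < 0, so the roots are the complex-conjugate pair z = (-b +/- i sqrt(-D)) / (2a) = 0.1113 +/- 1.1424i.
For a conjugate pair |z|^2 = z * conj(z) = (product of roots) = c/a = 1/(0.759) = 1.317523, so |z| = sqrt(1.317523) = 1.1478 for both roots.
Moduli of all roots: 1.1478, 1.1478.
All moduli strictly greater than 1? Yes.
Verdict: Invertible.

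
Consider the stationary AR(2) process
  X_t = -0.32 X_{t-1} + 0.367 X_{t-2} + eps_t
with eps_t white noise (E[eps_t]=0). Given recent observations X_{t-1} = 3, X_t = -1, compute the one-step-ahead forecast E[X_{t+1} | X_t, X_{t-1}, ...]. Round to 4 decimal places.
E[X_{t+1} \mid \mathcal F_t] = 1.4210

For an AR(p) model X_t = c + sum_i phi_i X_{t-i} + eps_t, the
one-step-ahead conditional mean is
  E[X_{t+1} | X_t, ...] = c + sum_i phi_i X_{t+1-i}.
Substitute known values:
  E[X_{t+1} | ...] = (-0.32) * (-1) + (0.367) * (3)
                   = 1.4210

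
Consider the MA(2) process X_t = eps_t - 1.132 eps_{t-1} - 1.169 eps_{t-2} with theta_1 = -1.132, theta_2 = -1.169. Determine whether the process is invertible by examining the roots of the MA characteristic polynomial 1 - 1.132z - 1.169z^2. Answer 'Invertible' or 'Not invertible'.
\text{Not invertible}

The MA(q) characteristic polynomial is P(z) = 1 - 1.132z - 1.169z^2.
Invertibility requires all roots to lie outside the unit circle, i.e. |z| > 1 for every root.
Set 1 + (-1.132) z + (-1.169) z^2 = 0, i.e. a z^2 + b z + c = 0 with a = -1.169, b = -1.132, c = 1.
Discriminant D = b^2 - 4ac = (-1.132)^2 - 4*(-1.169)*1 = 1.281424 - (-4.676) = 5.957424.
D >= 0, so the roots are real: z = (-b +/- sqrt(D)) / (2a) = (1.132 +/- 2.440783) / (-2.338).
  z_1 = (1.132 + 2.440783) / (-2.338) = -1.5281,   |z_1| = 1.5281.
  z_2 = (1.132 - 2.440783) / (-2.338) = 0.5598,   |z_2| = 0.5598.
Moduli of all roots: 1.5281, 0.5598.
All moduli strictly greater than 1? No.
Verdict: Not invertible.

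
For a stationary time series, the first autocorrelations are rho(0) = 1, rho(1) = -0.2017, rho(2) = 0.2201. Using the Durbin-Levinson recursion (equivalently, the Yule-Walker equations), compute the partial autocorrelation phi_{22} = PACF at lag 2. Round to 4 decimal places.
\phi_{22} = 0.1870

The PACF at lag k is phi_{kk}, the last component of the solution
to the Yule-Walker system G_k phi = r_k where
  (G_k)_{ij} = rho(|i - j|), (r_k)_i = rho(i), i,j = 1..k.
Equivalently, Durbin-Levinson gives phi_{kk} iteratively:
  phi_{11} = rho(1)
  phi_{kk} = [rho(k) - sum_{j=1..k-1} phi_{k-1,j} rho(k-j)]
            / [1 - sum_{j=1..k-1} phi_{k-1,j} rho(j)],
  phi_{k,j} = phi_{k-1,j} - phi_{kk} phi_{k-1,k-j},  j = 1..k-1.
Step k = 1:
  phi_11 = rho(1) = -0.2017.
Step k = 2:
  phi_22 = [rho(2) - phi_11 rho(1)] / [1 - phi_11 rho(1)] = [0.2201 - (-0.2017)(-0.2017)] / [1 - (-0.2017)(-0.2017)]
         = 0.17941711 / 0.95931711 = 0.187.
Therefore phi_{22} = 0.1870.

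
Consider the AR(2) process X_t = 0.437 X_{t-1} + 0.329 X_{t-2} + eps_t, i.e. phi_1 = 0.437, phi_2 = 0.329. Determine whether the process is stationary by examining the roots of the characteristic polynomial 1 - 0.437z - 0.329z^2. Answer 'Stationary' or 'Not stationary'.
\text{Stationary}

The AR(p) characteristic polynomial is P(z) = 1 - 0.437z - 0.329z^2.
Stationarity requires all roots to lie outside the unit circle, i.e. |z| > 1 for every root.
Set 1 + (-0.437) z + (-0.329) z^2 = 0, i.e. a z^2 + b z + c = 0 with a = -0.329, b = -0.437, c = 1.
Discriminant D = b^2 - 4ac = (-0.437)^2 - 4*(-0.329)*1 = 0.190969 - (-1.316) = 1.506969.
D >= 0, so the roots are real: z = (-b +/- sqrt(D)) / (2a) = (0.437 +/- 1.227587) / (-0.658).
  z_1 = (0.437 + 1.227587) / (-0.658) = -2.5298,   |z_1| = 2.5298.
  z_2 = (0.437 - 1.227587) / (-0.658) = 1.2015,   |z_2| = 1.2015.
Moduli of all roots: 2.5298, 1.2015.
All moduli strictly greater than 1? Yes.
Verdict: Stationary.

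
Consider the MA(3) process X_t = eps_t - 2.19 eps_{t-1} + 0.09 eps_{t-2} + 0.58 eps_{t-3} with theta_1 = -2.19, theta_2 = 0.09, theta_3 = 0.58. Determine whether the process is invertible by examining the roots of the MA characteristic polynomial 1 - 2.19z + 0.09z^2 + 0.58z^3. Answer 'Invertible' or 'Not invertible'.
\text{Not invertible}

The MA(q) characteristic polynomial is P(z) = 1 - 2.19z + 0.09z^2 + 0.58z^3.
Invertibility requires all roots to lie outside the unit circle, i.e. |z| > 1 for every root.
Degree 3: look for a simple real root z0 first, then factor out (1 - z/z0) and solve the remaining quadratic.
Testing z0 = 0.5: P(0.5) = 1 + (-2.19)(0.5) + (0.09)(0.5)^2 + (0.58)(0.5)^3
  = 1 + (-1.095) + (0.0225) + (0.0725) = 0.  So z_0 = 0.5 is a root, |z_0| = 0.5.
Divide out the factor (1 - 2 z) = (1 - z/z0) (since 1/z0 = 2):
  P(z) = (1 - 2 z)(1 + (-0.19) z + (-0.29) z^2)
  [check: z-coef -0.19 - (2) = -2.19; z^2-coef -0.29 - (2)(-0.19) = 0.09; z^3-coef -(2)(-0.29) = 0.58.]
Remaining roots from the quadratic factor 1 + (-0.19) z + (-0.29) z^2:
  Set 1 + (-0.19) z + (-0.29) z^2 = 0, i.e. a z^2 + b z + c = 0 with a = -0.29, b = -0.19, c = 1.
  Discriminant D = b^2 - 4ac = (-0.19)^2 - 4*(-0.29)*1 = 0.0361 - (-1.16) = 1.1961.
  D >= 0, so the roots are real: z = (-b +/- sqrt(D)) / (2a) = (0.19 +/- 1.093664) / (-0.58).
    z_1 = (0.19 + 1.093664) / (-0.58) = -2.2132,   |z_1| = 2.2132.
    z_2 = (0.19 - 1.093664) / (-0.58) = 1.558,   |z_2| = 1.558.
Moduli of all roots: 0.5000, 2.2132, 1.5580.
All moduli strictly greater than 1? No.
Verdict: Not invertible.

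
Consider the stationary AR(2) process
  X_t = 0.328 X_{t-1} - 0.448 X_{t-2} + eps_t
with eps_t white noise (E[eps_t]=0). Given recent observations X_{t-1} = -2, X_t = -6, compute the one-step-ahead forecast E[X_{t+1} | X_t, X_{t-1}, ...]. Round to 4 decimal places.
E[X_{t+1} \mid \mathcal F_t] = -1.0720

For an AR(p) model X_t = c + sum_i phi_i X_{t-i} + eps_t, the
one-step-ahead conditional mean is
  E[X_{t+1} | X_t, ...] = c + sum_i phi_i X_{t+1-i}.
Substitute known values:
  E[X_{t+1} | ...] = (0.328) * (-6) + (-0.448) * (-2)
                   = -1.0720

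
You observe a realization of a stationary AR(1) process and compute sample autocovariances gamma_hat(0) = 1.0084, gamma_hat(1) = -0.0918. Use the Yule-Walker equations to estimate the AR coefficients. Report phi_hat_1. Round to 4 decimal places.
\hat\phi_{1} = -0.0910

The Yule-Walker equations for an AR(p) process read, in matrix form,
  Gamma_p phi = r_p,   with   (Gamma_p)_{ij} = gamma(|i - j|),
                       (r_p)_i = gamma(i),   i,j = 1..p.
Substitute the sample gammas (Toeplitz matrix and right-hand side of size 1):
  Gamma_p = [[1.0084]]
  r_p     = [-0.0918]
With p = 1 this is the single equation gamma(0) phi_1 = gamma(1):
  phi_hat_1 = gamma(1) / gamma(0) = -0.0918 / 1.0084 = -0.0910.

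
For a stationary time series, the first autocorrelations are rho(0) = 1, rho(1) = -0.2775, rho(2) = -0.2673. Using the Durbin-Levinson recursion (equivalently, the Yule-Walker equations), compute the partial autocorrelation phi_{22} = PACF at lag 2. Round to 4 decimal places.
\phi_{22} = -0.3730

The PACF at lag k is phi_{kk}, the last component of the solution
to the Yule-Walker system G_k phi = r_k where
  (G_k)_{ij} = rho(|i - j|), (r_k)_i = rho(i), i,j = 1..k.
Equivalently, Durbin-Levinson gives phi_{kk} iteratively:
  phi_{11} = rho(1)
  phi_{kk} = [rho(k) - sum_{j=1..k-1} phi_{k-1,j} rho(k-j)]
            / [1 - sum_{j=1..k-1} phi_{k-1,j} rho(j)],
  phi_{k,j} = phi_{k-1,j} - phi_{kk} phi_{k-1,k-j},  j = 1..k-1.
Step k = 1:
  phi_11 = rho(1) = -0.2775.
Step k = 2:
  phi_22 = [rho(2) - phi_11 rho(1)] / [1 - phi_11 rho(1)] = [-0.2673 - (-0.2775)(-0.2775)] / [1 - (-0.2775)(-0.2775)]
         = -0.34430625 / 0.92299375 = -0.373.
Therefore phi_{22} = -0.3730.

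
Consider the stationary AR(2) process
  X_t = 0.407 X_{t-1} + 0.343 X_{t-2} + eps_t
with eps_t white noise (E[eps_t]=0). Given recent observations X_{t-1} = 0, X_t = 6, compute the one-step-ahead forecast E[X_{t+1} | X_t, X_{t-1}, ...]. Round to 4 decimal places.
E[X_{t+1} \mid \mathcal F_t] = 2.4420

For an AR(p) model X_t = c + sum_i phi_i X_{t-i} + eps_t, the
one-step-ahead conditional mean is
  E[X_{t+1} | X_t, ...] = c + sum_i phi_i X_{t+1-i}.
Substitute known values:
  E[X_{t+1} | ...] = (0.407) * (6) + (0.343) * (0)
                   = 2.4420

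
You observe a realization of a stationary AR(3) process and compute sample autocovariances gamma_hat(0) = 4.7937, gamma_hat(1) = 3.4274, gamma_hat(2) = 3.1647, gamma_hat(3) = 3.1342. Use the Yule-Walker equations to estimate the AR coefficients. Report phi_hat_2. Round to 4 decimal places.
\hat\phi_{2} = 0.1840

The Yule-Walker equations for an AR(p) process read, in matrix form,
  Gamma_p phi = r_p,   with   (Gamma_p)_{ij} = gamma(|i - j|),
                       (r_p)_i = gamma(i),   i,j = 1..p.
Substitute the sample gammas (Toeplitz matrix and right-hand side of size 3):
  Gamma_p = [[4.7937, 3.4274, 3.1647], [3.4274, 4.7937, 3.4274], [3.1647, 3.4274, 4.7937]]
  r_p     = [3.4274, 3.1647, 3.1342]
Written out (R1..R3):
  (R1) 4.7937 phi_1 + 3.4274 phi_2 + 3.1647 phi_3 = 3.4274
  (R2) 3.4274 phi_1 + 4.7937 phi_2 + 3.4274 phi_3 = 3.1647
  (R3) 3.1647 phi_1 + 3.4274 phi_2 + 4.7937 phi_3 = 3.1342
Gaussian elimination:
  R2 <- R2 - (3.4274/4.7937) R1 = R2 - (0.71498) R1:  2.343177 phi_2 + 1.164703 phi_3 = 0.714177
  R3 <- R3 - (3.1647/4.7937) R1 = R3 - (0.660179) R1:  1.164703 phi_2 + 2.704432 phi_3 = 0.871503
  R3 <- R3 - (1.164703/2.343177) R2 = R3 - (0.497061) R2:  2.125503 phi_3 = 0.516513
Back-substitution:
  phi_hat_3 = 0.516513 / 2.125503 = 0.243007
  phi_hat_2 = (0.714177 - (1.164703)(0.243007)) / 2.343177 = 0.184001
  phi_hat_1 = (3.4274 - (3.4274)(0.184001) - (3.1647)(0.243007)) / 4.7937 = 0.422995
So phi_hat = [0.4230, 0.1840, 0.2430].
Therefore phi_hat_2 = 0.1840.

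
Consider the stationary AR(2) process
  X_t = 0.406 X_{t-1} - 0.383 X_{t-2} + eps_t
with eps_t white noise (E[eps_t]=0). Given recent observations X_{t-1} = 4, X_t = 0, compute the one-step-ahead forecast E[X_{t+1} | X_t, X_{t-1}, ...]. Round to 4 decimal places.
E[X_{t+1} \mid \mathcal F_t] = -1.5320

For an AR(p) model X_t = c + sum_i phi_i X_{t-i} + eps_t, the
one-step-ahead conditional mean is
  E[X_{t+1} | X_t, ...] = c + sum_i phi_i X_{t+1-i}.
Substitute known values:
  E[X_{t+1} | ...] = (0.406) * (0) + (-0.383) * (4)
                   = -1.5320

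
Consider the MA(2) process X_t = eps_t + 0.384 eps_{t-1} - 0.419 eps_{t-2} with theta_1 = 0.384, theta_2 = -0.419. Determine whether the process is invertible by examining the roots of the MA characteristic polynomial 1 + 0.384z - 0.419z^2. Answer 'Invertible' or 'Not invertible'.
\text{Invertible}

The MA(q) characteristic polynomial is P(z) = 1 + 0.384z - 0.419z^2.
Invertibility requires all roots to lie outside the unit circle, i.e. |z| > 1 for every root.
Set 1 + (0.384) z + (-0.419) z^2 = 0, i.e. a z^2 + b z + c = 0 with a = -0.419, b = 0.384, c = 1.
Discriminant D = b^2 - 4ac = (0.384)^2 - 4*(-0.419)*1 = 0.147456 - (-1.676) = 1.823456.
D >= 0, so the roots are real: z = (-b +/- sqrt(D)) / (2a) = (-0.384 +/- 1.350354) / (-0.838).
  z_1 = (-0.384 + 1.350354) / (-0.838) = -1.1532,   |z_1| = 1.1532.
  z_2 = (-0.384 - 1.350354) / (-0.838) = 2.0696,   |z_2| = 2.0696.
Moduli of all roots: 1.1532, 2.0696.
All moduli strictly greater than 1? Yes.
Verdict: Invertible.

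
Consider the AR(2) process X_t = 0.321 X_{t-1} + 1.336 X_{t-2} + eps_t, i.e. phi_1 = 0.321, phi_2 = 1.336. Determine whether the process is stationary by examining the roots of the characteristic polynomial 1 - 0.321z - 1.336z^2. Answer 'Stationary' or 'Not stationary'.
\text{Not stationary}

The AR(p) characteristic polynomial is P(z) = 1 - 0.321z - 1.336z^2.
Stationarity requires all roots to lie outside the unit circle, i.e. |z| > 1 for every root.
Set 1 + (-0.321) z + (-1.336) z^2 = 0, i.e. a z^2 + b z + c = 0 with a = -1.336, b = -0.321, c = 1.
Discriminant D = b^2 - 4ac = (-0.321)^2 - 4*(-1.336)*1 = 0.103041 - (-5.344) = 5.447041.
D >= 0, so the roots are real: z = (-b +/- sqrt(D)) / (2a) = (0.321 +/- 2.33389) / (-2.672).
  z_1 = (0.321 + 2.33389) / (-2.672) = -0.9936,   |z_1| = 0.9936.
  z_2 = (0.321 - 2.33389) / (-2.672) = 0.7533,   |z_2| = 0.7533.
Moduli of all roots: 0.9936, 0.7533.
All moduli strictly greater than 1? No.
Verdict: Not stationary.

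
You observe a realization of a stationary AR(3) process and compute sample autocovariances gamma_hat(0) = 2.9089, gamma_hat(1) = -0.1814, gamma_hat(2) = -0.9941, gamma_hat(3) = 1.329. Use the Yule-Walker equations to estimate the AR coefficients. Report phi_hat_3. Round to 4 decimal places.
\hat\phi_{3} = 0.4640

The Yule-Walker equations for an AR(p) process read, in matrix form,
  Gamma_p phi = r_p,   with   (Gamma_p)_{ij} = gamma(|i - j|),
                       (r_p)_i = gamma(i),   i,j = 1..p.
Substitute the sample gammas (Toeplitz matrix and right-hand side of size 3):
  Gamma_p = [[2.9089, -0.1814, -0.9941], [-0.1814, 2.9089, -0.1814], [-0.9941, -0.1814, 2.9089]]
  r_p     = [-0.1814, -0.9941, 1.329]
Written out (R1..R3):
  (R1) 2.9089 phi_1 - 0.1814 phi_2 - 0.9941 phi_3 = -0.1814
  (R2) -0.1814 phi_1 + 2.9089 phi_2 - 0.1814 phi_3 = -0.9941
  (R3) -0.9941 phi_1 - 0.1814 phi_2 + 2.9089 phi_3 = 1.329
Gaussian elimination:
  R2 <- R2 - (-0.1814/2.9089) R1 = R2 - (-0.06236) R1:  2.897588 phi_2 - 0.243392 phi_3 = -1.005412
  R3 <- R3 - (-0.9941/2.9089) R1 = R3 - (-0.341744) R1:  -0.243392 phi_2 + 2.569172 phi_3 = 1.267008
  R3 <- R3 - (-0.243392/2.897588) R2 = R3 - (-0.083998) R2:  2.548727 phi_3 = 1.182555
Back-substitution:
  phi_hat_3 = 1.182555 / 2.548727 = 0.463978
  phi_hat_2 = (-1.005412 - (-0.243392)(0.463978)) / 2.897588 = -0.308009
  phi_hat_1 = (-0.1814 - (-0.1814)(-0.308009) - (-0.9941)(0.463978)) / 2.9089 = 0.076994
So phi_hat = [0.0770, -0.3080, 0.4640].
Therefore phi_hat_3 = 0.4640.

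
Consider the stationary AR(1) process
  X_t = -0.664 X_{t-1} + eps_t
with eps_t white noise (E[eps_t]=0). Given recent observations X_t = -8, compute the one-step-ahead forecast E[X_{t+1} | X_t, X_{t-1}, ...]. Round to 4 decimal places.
E[X_{t+1} \mid \mathcal F_t] = 5.3120

For an AR(p) model X_t = c + sum_i phi_i X_{t-i} + eps_t, the
one-step-ahead conditional mean is
  E[X_{t+1} | X_t, ...] = c + sum_i phi_i X_{t+1-i}.
Substitute known values:
  E[X_{t+1} | ...] = (-0.664) * (-8)
                   = 5.3120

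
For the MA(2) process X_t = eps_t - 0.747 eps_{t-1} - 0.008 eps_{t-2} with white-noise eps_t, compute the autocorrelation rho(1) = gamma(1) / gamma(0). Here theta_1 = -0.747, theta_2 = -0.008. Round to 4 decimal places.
\rho(1) = -0.4756

For an MA(q) process with theta_0 = 1, the autocovariance is
  gamma(k) = sigma^2 * sum_{i=0..q-k} theta_i * theta_{i+k},
and rho(k) = gamma(k) / gamma(0). Sigma^2 cancels.
  numerator   = (1)*(-0.747) + (-0.747)*(-0.008) = -0.741024.
  denominator = (1)^2 + (-0.747)^2 + (-0.008)^2 = 1.558073.
  rho(1) = -0.741024 / 1.558073 = -0.4756.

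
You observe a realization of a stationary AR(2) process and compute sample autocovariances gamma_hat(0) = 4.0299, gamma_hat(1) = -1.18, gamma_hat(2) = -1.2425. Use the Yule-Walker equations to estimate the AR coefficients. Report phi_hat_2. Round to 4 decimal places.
\hat\phi_{2} = -0.4310

The Yule-Walker equations for an AR(p) process read, in matrix form,
  Gamma_p phi = r_p,   with   (Gamma_p)_{ij} = gamma(|i - j|),
                       (r_p)_i = gamma(i),   i,j = 1..p.
Substitute the sample gammas (Toeplitz matrix and right-hand side of size 2):
  Gamma_p = [[4.0299, -1.18], [-1.18, 4.0299]]
  r_p     = [-1.18, -1.2425]
Written out:
  4.0299 phi_1 - 1.18 phi_2 = -1.18
  -1.18 phi_1 + 4.0299 phi_2 = -1.2425
Solve by Cramer's rule:
  det = gamma(0)^2 - gamma(1)^2 = (4.0299)^2 - (-1.18)^2 = 16.24009401 - 1.3924 = 14.84769401
  phi_hat_1 = [gamma(1) gamma(0) - gamma(1) gamma(2)] / det = [(-1.18)(4.0299) - (-1.18)(-1.2425)] / 14.84769401 = -6.221432 / 14.84769401 = -0.419
  phi_hat_2 = [gamma(0) gamma(2) - gamma(1)^2] / det = [(4.0299)(-1.2425) - (-1.18)^2] / 14.84769401 = -6.39955075 / 14.84769401 = -0.431
So phi_hat = [-0.4190, -0.4310].
Therefore phi_hat_2 = -0.4310.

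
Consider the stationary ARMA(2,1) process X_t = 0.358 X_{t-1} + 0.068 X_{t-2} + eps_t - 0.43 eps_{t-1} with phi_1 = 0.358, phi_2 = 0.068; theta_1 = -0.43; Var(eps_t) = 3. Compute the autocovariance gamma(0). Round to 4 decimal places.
\gamma(0) = 3.0214

Multiply the model equation by X_{t-k} and take expectations. With theta_0 = psi_0 = 1 and psi_j the MA(infinity) weights, this gives
  gamma(k) - sum_i phi_i gamma(k-i) = c_k,
  c_k = sigma^2 * sum_{j=k..q} theta_j psi_{j-k}   (c_k = 0 for k > q),
using gamma(-m) = gamma(m).
psi-weights needed (psi_j = theta_j + sum_i phi_i psi_{j-i}):
  psi_1 = theta_1 + phi_1 = -0.43 + (0.358) = -0.072
Right-hand sides:
  c_0 = sigma^2 (1 + theta_1 psi_1) = 3 * (1 + (-0.43)(-0.072)) = 3 * 1.03096 = 3.09288
  c_1 = sigma^2 theta_1 = 3 * (-0.43) = -1.29
  c_2 = 0
Equations for k = 0, 1, 2 (AR order 2, c_2 = 0):
  (E0) gamma(0) = phi_1 gamma(1) + phi_2 gamma(2) + c_0
  (E1) gamma(1) = phi_1 gamma(0) + phi_2 gamma(1) + c_1
  (E2) gamma(2) = phi_1 gamma(1) + phi_2 gamma(0)
From (E1): gamma(1) = A gamma(0) + B with
  A = phi_1 / (1 - phi_2) = 0.358 / 0.932 = 0.38412,   B = c_1 / (1 - phi_2) = -1.29 / 0.932 = -1.38412.
Insert (E2) into (E0): gamma(0) (1 - phi_2^2) = phi_1 (1 + phi_2) gamma(1) + c_0.
  phi_1 (1 + phi_2) = (0.358)(1.068) = 0.382344,   1 - phi_2^2 = 0.995376.
Replace gamma(1) by A gamma(0) + B and collect gamma(0):
  gamma(0) [0.995376 - (0.382344)(0.38412)] = (0.382344)(-1.38412) + 3.09288
  gamma(0) * 0.84851 = 2.56367
  gamma(0) = 2.56367 / 0.84851 = 3.021379.
Therefore gamma(0) = 3.0214 (to 4 decimal places).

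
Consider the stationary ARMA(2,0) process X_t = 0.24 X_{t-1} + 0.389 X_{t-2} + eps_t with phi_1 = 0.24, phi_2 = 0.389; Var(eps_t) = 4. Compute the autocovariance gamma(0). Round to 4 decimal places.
\gamma(0) = 5.5731

Multiply the model equation by X_{t-k} and take expectations. With theta_0 = psi_0 = 1 and psi_j the MA(infinity) weights, this gives
  gamma(k) - sum_i phi_i gamma(k-i) = c_k,
  c_k = sigma^2 * sum_{j=k..q} theta_j psi_{j-k}   (c_k = 0 for k > q),
using gamma(-m) = gamma(m).
Pure AR (q = 0): c_0 = sigma^2 = 4, c_k = 0 for k >= 1.
Equations for k = 0, 1, 2 (AR order 2, c_2 = 0):
  (E0) gamma(0) = phi_1 gamma(1) + phi_2 gamma(2) + c_0
  (E1) gamma(1) = phi_1 gamma(0) + phi_2 gamma(1) + c_1
  (E2) gamma(2) = phi_1 gamma(1) + phi_2 gamma(0)
From (E1): gamma(1) = A gamma(0) + B with
  A = phi_1 / (1 - phi_2) = 0.24 / 0.611 = 0.392799,   B = c_1 / (1 - phi_2) = 0 / 0.611 = 0.
Insert (E2) into (E0): gamma(0) (1 - phi_2^2) = phi_1 (1 + phi_2) gamma(1) + c_0.
  phi_1 (1 + phi_2) = (0.24)(1.389) = 0.33336,   1 - phi_2^2 = 0.848679.
Replace gamma(1) by A gamma(0) + B and collect gamma(0):
  gamma(0) [0.848679 - (0.33336)(0.392799)] = c_0 = 4
  gamma(0) * 0.717736 = 4
  gamma(0) = 4 / 0.717736 = 5.573083.
Therefore gamma(0) = 5.5731 (to 4 decimal places).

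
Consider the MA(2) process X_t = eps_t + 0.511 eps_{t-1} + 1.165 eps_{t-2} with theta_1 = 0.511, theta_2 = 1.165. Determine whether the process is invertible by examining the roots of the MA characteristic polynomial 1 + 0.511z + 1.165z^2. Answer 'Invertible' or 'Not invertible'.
\text{Not invertible}

The MA(q) characteristic polynomial is P(z) = 1 + 0.511z + 1.165z^2.
Invertibility requires all roots to lie outside the unit circle, i.e. |z| > 1 for every root.
Set 1 + (0.511) z + (1.165) z^2 = 0, i.e. a z^2 + b z + c = 0 with a = 1.165, b = 0.511, c = 1.
Discriminant D = b^2 - 4ac = (0.511)^2 - 4*(1.165)*1 = 0.261121 - (4.66) = -4.398879.
D < 0, so the roots are the complex-conjugate pair z = (-b +/- i sqrt(-D)) / (2a) = -0.2193 +/- 0.9002i.
For a conjugate pair |z|^2 = z * conj(z) = (product of roots) = c/a = 1/(1.165) = 0.858369, so |z| = sqrt(0.858369) = 0.9265 for both roots.
Moduli of all roots: 0.9265, 0.9265.
All moduli strictly greater than 1? No.
Verdict: Not invertible.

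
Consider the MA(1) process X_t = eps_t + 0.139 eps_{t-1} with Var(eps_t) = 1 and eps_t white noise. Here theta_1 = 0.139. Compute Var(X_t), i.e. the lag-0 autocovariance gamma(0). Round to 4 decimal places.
\gamma(0) = 1.0193

For an MA(q) process X_t = eps_t + sum_i theta_i eps_{t-i} with
Var(eps_t) = sigma^2, the variance is
  gamma(0) = sigma^2 * (1 + sum_i theta_i^2).
  sum_i theta_i^2 = (0.139)^2 = 0.019321.
  gamma(0) = 1 * (1 + 0.019321) = 1 * 1.019321 = 1.019321, which rounds to 1.0193.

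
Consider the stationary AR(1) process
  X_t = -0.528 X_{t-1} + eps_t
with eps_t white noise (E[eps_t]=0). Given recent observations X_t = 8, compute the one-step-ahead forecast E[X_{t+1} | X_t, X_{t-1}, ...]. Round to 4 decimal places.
E[X_{t+1} \mid \mathcal F_t] = -4.2240

For an AR(p) model X_t = c + sum_i phi_i X_{t-i} + eps_t, the
one-step-ahead conditional mean is
  E[X_{t+1} | X_t, ...] = c + sum_i phi_i X_{t+1-i}.
Substitute known values:
  E[X_{t+1} | ...] = (-0.528) * (8)
                   = -4.2240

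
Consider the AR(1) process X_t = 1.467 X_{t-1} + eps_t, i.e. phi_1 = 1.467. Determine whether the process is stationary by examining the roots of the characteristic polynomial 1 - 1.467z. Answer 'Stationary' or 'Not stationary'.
\text{Not stationary}

The AR(p) characteristic polynomial is P(z) = 1 - 1.467z.
Stationarity requires all roots to lie outside the unit circle, i.e. |z| > 1 for every root.
This is linear in z: 1 + (-1.467) z = 0  =>  z = -1/(-1.467) = 0.681663,  |z| = 0.681663.
Moduli of all roots: 0.6817.
All moduli strictly greater than 1? No.
Verdict: Not stationary.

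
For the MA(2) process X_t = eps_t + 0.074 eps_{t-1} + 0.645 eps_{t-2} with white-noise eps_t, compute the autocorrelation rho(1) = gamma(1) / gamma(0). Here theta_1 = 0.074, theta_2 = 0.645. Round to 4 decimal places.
\rho(1) = 0.0856

For an MA(q) process with theta_0 = 1, the autocovariance is
  gamma(k) = sigma^2 * sum_{i=0..q-k} theta_i * theta_{i+k},
and rho(k) = gamma(k) / gamma(0). Sigma^2 cancels.
  numerator   = (1)*(0.074) + (0.074)*(0.645) = 0.12173.
  denominator = (1)^2 + (0.074)^2 + (0.645)^2 = 1.421501.
  rho(1) = 0.12173 / 1.421501 = 0.0856.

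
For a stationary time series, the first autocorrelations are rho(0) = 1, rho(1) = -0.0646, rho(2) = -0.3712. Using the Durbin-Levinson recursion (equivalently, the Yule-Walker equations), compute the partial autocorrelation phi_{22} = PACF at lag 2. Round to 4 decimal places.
\phi_{22} = -0.3769

The PACF at lag k is phi_{kk}, the last component of the solution
to the Yule-Walker system G_k phi = r_k where
  (G_k)_{ij} = rho(|i - j|), (r_k)_i = rho(i), i,j = 1..k.
Equivalently, Durbin-Levinson gives phi_{kk} iteratively:
  phi_{11} = rho(1)
  phi_{kk} = [rho(k) - sum_{j=1..k-1} phi_{k-1,j} rho(k-j)]
            / [1 - sum_{j=1..k-1} phi_{k-1,j} rho(j)],
  phi_{k,j} = phi_{k-1,j} - phi_{kk} phi_{k-1,k-j},  j = 1..k-1.
Step k = 1:
  phi_11 = rho(1) = -0.0646.
Step k = 2:
  phi_22 = [rho(2) - phi_11 rho(1)] / [1 - phi_11 rho(1)] = [-0.3712 - (-0.0646)(-0.0646)] / [1 - (-0.0646)(-0.0646)]
         = -0.37537316 / 0.99582684 = -0.3769.
Therefore phi_{22} = -0.3769.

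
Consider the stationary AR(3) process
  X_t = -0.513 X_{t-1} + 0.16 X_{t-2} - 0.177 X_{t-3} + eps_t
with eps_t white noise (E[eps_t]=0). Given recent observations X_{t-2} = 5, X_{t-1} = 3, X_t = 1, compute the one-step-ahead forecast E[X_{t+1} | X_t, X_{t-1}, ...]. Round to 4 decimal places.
E[X_{t+1} \mid \mathcal F_t] = -0.9180

For an AR(p) model X_t = c + sum_i phi_i X_{t-i} + eps_t, the
one-step-ahead conditional mean is
  E[X_{t+1} | X_t, ...] = c + sum_i phi_i X_{t+1-i}.
Substitute known values:
  E[X_{t+1} | ...] = (-0.513) * (1) + (0.16) * (3) + (-0.177) * (5)
                   = -0.9180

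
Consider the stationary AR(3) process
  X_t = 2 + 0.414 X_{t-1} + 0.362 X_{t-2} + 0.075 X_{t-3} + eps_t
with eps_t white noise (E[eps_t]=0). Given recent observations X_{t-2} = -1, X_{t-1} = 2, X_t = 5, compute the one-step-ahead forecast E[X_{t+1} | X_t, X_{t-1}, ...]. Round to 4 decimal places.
E[X_{t+1} \mid \mathcal F_t] = 4.7190

For an AR(p) model X_t = c + sum_i phi_i X_{t-i} + eps_t, the
one-step-ahead conditional mean is
  E[X_{t+1} | X_t, ...] = c + sum_i phi_i X_{t+1-i}.
Substitute known values:
  E[X_{t+1} | ...] = 2 + (0.414) * (5) + (0.362) * (2) + (0.075) * (-1)
                   = 4.7190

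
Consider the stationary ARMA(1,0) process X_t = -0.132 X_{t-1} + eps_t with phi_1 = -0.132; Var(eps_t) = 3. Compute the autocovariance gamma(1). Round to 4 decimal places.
\gamma(1) = -0.4030

Multiply the model equation by X_{t-k} and take expectations. With theta_0 = psi_0 = 1 and psi_j the MA(infinity) weights, this gives
  gamma(k) - sum_i phi_i gamma(k-i) = c_k,
  c_k = sigma^2 * sum_{j=k..q} theta_j psi_{j-k}   (c_k = 0 for k > q),
using gamma(-m) = gamma(m).
Pure AR (q = 0): c_0 = sigma^2 = 3, c_k = 0 for k >= 1.
Equations for k = 0 and k = 1 (AR order 1):
  gamma(0) = phi_1 gamma(1) + c_0
  gamma(1) = phi_1 gamma(0) + c_1
Substituting the second into the first: gamma(0) (1 - phi_1^2) = c_0 + phi_1 c_1, so
  gamma(0) = c_0 / (1 - phi_1^2) = 3 / (1 - (-0.132)^2) = 3 / 0.982576 = 3.053199.
  gamma(1) = phi_1 gamma(0) = (-0.132)(3.053199) = -0.403022.
Therefore gamma(1) = -0.4030 (to 4 decimal places).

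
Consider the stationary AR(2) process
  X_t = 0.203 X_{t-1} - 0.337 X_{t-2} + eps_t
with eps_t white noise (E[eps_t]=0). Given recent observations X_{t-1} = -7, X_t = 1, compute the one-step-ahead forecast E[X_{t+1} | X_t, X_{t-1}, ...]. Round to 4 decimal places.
E[X_{t+1} \mid \mathcal F_t] = 2.5620

For an AR(p) model X_t = c + sum_i phi_i X_{t-i} + eps_t, the
one-step-ahead conditional mean is
  E[X_{t+1} | X_t, ...] = c + sum_i phi_i X_{t+1-i}.
Substitute known values:
  E[X_{t+1} | ...] = (0.203) * (1) + (-0.337) * (-7)
                   = 2.5620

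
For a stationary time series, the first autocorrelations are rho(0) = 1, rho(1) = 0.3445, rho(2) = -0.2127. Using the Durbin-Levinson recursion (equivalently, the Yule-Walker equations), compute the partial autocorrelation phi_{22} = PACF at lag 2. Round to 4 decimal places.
\phi_{22} = -0.3760

The PACF at lag k is phi_{kk}, the last component of the solution
to the Yule-Walker system G_k phi = r_k where
  (G_k)_{ij} = rho(|i - j|), (r_k)_i = rho(i), i,j = 1..k.
Equivalently, Durbin-Levinson gives phi_{kk} iteratively:
  phi_{11} = rho(1)
  phi_{kk} = [rho(k) - sum_{j=1..k-1} phi_{k-1,j} rho(k-j)]
            / [1 - sum_{j=1..k-1} phi_{k-1,j} rho(j)],
  phi_{k,j} = phi_{k-1,j} - phi_{kk} phi_{k-1,k-j},  j = 1..k-1.
Step k = 1:
  phi_11 = rho(1) = 0.3445.
Step k = 2:
  phi_22 = [rho(2) - phi_11 rho(1)] / [1 - phi_11 rho(1)] = [-0.2127 - (0.3445)(0.3445)] / [1 - (0.3445)(0.3445)]
         = -0.33138025 / 0.88131975 = -0.376.
Therefore phi_{22} = -0.3760.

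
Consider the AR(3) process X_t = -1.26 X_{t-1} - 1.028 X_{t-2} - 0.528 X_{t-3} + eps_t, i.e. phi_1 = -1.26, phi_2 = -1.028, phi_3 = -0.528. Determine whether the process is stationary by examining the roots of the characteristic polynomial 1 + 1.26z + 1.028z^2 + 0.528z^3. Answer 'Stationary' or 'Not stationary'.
\text{Stationary}

The AR(p) characteristic polynomial is P(z) = 1 + 1.26z + 1.028z^2 + 0.528z^3.
Stationarity requires all roots to lie outside the unit circle, i.e. |z| > 1 for every root.
Degree 3: look for a simple real root z0 first, then factor out (1 - z/z0) and solve the remaining quadratic.
Testing z0 = -1.25: P(-1.25) = 1 + (1.26)(-1.25) + (1.028)(-1.25)^2 + (0.528)(-1.25)^3
  = 1 + (-1.575) + (1.60625) + (-1.03125) = 0.  So z_0 = -1.25 is a root, |z_0| = 1.25.
Divide out the factor (1 + 0.8 z) = (1 - z/z0) (since 1/z0 = -0.8):
  P(z) = (1 + 0.8 z)(1 + (0.46) z + (0.66) z^2)
  [check: z-coef 0.46 - (-0.8) = 1.26; z^2-coef 0.66 - (-0.8)(0.46) = 1.028; z^3-coef -(-0.8)(0.66) = 0.528.]
Remaining roots from the quadratic factor 1 + (0.46) z + (0.66) z^2:
  Set 1 + (0.46) z + (0.66) z^2 = 0, i.e. a z^2 + b z + c = 0 with a = 0.66, b = 0.46, c = 1.
  Discriminant D = b^2 - 4ac = (0.46)^2 - 4*(0.66)*1 = 0.2116 - (2.64) = -2.4284.
  D < 0, so the roots are the complex-conjugate pair z = (-b +/- i sqrt(-D)) / (2a) = -0.3485 +/- 1.1806i.
  For a conjugate pair |z|^2 = z * conj(z) = (product of roots) = c/a = 1/(0.66) = 1.515152, so |z| = sqrt(1.515152) = 1.2309 for both roots.
Moduli of all roots: 1.2500, 1.2309, 1.2309.
All moduli strictly greater than 1? Yes.
Verdict: Stationary.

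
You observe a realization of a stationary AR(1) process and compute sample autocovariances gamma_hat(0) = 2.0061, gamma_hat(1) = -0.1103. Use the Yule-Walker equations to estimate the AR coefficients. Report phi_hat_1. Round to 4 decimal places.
\hat\phi_{1} = -0.0550

The Yule-Walker equations for an AR(p) process read, in matrix form,
  Gamma_p phi = r_p,   with   (Gamma_p)_{ij} = gamma(|i - j|),
                       (r_p)_i = gamma(i),   i,j = 1..p.
Substitute the sample gammas (Toeplitz matrix and right-hand side of size 1):
  Gamma_p = [[2.0061]]
  r_p     = [-0.1103]
With p = 1 this is the single equation gamma(0) phi_1 = gamma(1):
  phi_hat_1 = gamma(1) / gamma(0) = -0.1103 / 2.0061 = -0.0550.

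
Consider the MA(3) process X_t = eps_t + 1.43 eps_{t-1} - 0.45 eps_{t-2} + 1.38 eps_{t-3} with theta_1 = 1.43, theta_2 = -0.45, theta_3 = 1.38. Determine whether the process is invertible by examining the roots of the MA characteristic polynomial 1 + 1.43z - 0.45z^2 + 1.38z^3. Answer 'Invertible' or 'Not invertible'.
\text{Not invertible}

The MA(q) characteristic polynomial is P(z) = 1 + 1.43z - 0.45z^2 + 1.38z^3.
Invertibility requires all roots to lie outside the unit circle, i.e. |z| > 1 for every root.
Degree 3: look for a simple real root z0 first, then factor out (1 - z/z0) and solve the remaining quadratic.
Testing z0 = -0.5: P(-0.5) = 1 + (1.43)(-0.5) + (-0.45)(-0.5)^2 + (1.38)(-0.5)^3
  = 1 + (-0.715) + (-0.1125) + (-0.1725) = 0.  So z_0 = -0.5 is a root, |z_0| = 0.5.
Divide out the factor (1 + 2 z) = (1 - z/z0) (since 1/z0 = -2):
  P(z) = (1 + 2 z)(1 + (-0.57) z + (0.69) z^2)
  [check: z-coef -0.57 - (-2) = 1.43; z^2-coef 0.69 - (-2)(-0.57) = -0.45; z^3-coef -(-2)(0.69) = 1.38.]
Remaining roots from the quadratic factor 1 + (-0.57) z + (0.69) z^2:
  Set 1 + (-0.57) z + (0.69) z^2 = 0, i.e. a z^2 + b z + c = 0 with a = 0.69, b = -0.57, c = 1.
  Discriminant D = b^2 - 4ac = (-0.57)^2 - 4*(0.69)*1 = 0.3249 - (2.76) = -2.4351.
  D < 0, so the roots are the complex-conjugate pair z = (-b +/- i sqrt(-D)) / (2a) = 0.413 +/- 1.1308i.
  For a conjugate pair |z|^2 = z * conj(z) = (product of roots) = c/a = 1/(0.69) = 1.449275, so |z| = sqrt(1.449275) = 1.2039 for both roots.
Moduli of all roots: 0.5000, 1.2039, 1.2039.
All moduli strictly greater than 1? No.
Verdict: Not invertible.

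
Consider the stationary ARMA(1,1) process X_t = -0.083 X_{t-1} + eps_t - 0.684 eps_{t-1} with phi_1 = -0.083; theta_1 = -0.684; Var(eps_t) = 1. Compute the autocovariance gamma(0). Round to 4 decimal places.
\gamma(0) = 1.5924

Multiply the model equation by X_{t-k} and take expectations. With theta_0 = psi_0 = 1 and psi_j the MA(infinity) weights, this gives
  gamma(k) - sum_i phi_i gamma(k-i) = c_k,
  c_k = sigma^2 * sum_{j=k..q} theta_j psi_{j-k}   (c_k = 0 for k > q),
using gamma(-m) = gamma(m).
psi-weights needed (psi_j = theta_j + sum_i phi_i psi_{j-i}):
  psi_1 = theta_1 + phi_1 = -0.684 + (-0.083) = -0.767
Right-hand sides:
  c_0 = sigma^2 (1 + theta_1 psi_1) = 1 * (1 + (-0.684)(-0.767)) = 1 * 1.524628 = 1.524628
  c_1 = sigma^2 theta_1 = 1 * (-0.684) = -0.684
  c_2 = 0
Equations for k = 0 and k = 1 (AR order 1):
  gamma(0) = phi_1 gamma(1) + c_0
  gamma(1) = phi_1 gamma(0) + c_1
Substituting the second into the first: gamma(0) (1 - phi_1^2) = c_0 + phi_1 c_1, so
  gamma(0) = (c_0 + phi_1 c_1) / (1 - phi_1^2) = (1.524628 + (-0.083)(-0.684)) / (1 - (-0.083)^2) = 1.5814 / 0.993111 = 1.59237.
Therefore gamma(0) = 1.5924 (to 4 decimal places).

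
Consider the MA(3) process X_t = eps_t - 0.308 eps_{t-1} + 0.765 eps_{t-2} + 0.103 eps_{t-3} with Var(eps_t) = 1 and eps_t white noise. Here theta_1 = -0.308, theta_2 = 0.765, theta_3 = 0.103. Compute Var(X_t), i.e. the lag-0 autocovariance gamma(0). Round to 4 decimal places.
\gamma(0) = 1.6907

For an MA(q) process X_t = eps_t + sum_i theta_i eps_{t-i} with
Var(eps_t) = sigma^2, the variance is
  gamma(0) = sigma^2 * (1 + sum_i theta_i^2).
  sum_i theta_i^2 = (-0.308)^2 + (0.765)^2 + (0.103)^2 = 0.094864 + 0.585225 + 0.010609 = 0.690698.
  gamma(0) = 1 * (1 + 0.690698) = 1 * 1.690698 = 1.690698, which rounds to 1.6907.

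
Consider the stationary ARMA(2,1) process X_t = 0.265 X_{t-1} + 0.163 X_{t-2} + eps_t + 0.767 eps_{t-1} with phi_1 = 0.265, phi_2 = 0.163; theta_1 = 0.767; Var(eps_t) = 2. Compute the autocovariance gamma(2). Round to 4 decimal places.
\gamma(2) = 1.6550

Multiply the model equation by X_{t-k} and take expectations. With theta_0 = psi_0 = 1 and psi_j the MA(infinity) weights, this gives
  gamma(k) - sum_i phi_i gamma(k-i) = c_k,
  c_k = sigma^2 * sum_{j=k..q} theta_j psi_{j-k}   (c_k = 0 for k > q),
using gamma(-m) = gamma(m).
psi-weights needed (psi_j = theta_j + sum_i phi_i psi_{j-i}):
  psi_1 = theta_1 + phi_1 = 0.767 + (0.265) = 1.032
Right-hand sides:
  c_0 = sigma^2 (1 + theta_1 psi_1) = 2 * (1 + (0.767)(1.032)) = 2 * 1.791544 = 3.583088
  c_1 = sigma^2 theta_1 = 2 * (0.767) = 1.534
  c_2 = 0
Equations for k = 0, 1, 2 (AR order 2, c_2 = 0):
  (E0) gamma(0) = phi_1 gamma(1) + phi_2 gamma(2) + c_0
  (E1) gamma(1) = phi_1 gamma(0) + phi_2 gamma(1) + c_1
  (E2) gamma(2) = phi_1 gamma(1) + phi_2 gamma(0)
From (E1): gamma(1) = A gamma(0) + B with
  A = phi_1 / (1 - phi_2) = 0.265 / 0.837 = 0.316607,   B = c_1 / (1 - phi_2) = 1.534 / 0.837 = 1.832736.
Insert (E2) into (E0): gamma(0) (1 - phi_2^2) = phi_1 (1 + phi_2) gamma(1) + c_0.
  phi_1 (1 + phi_2) = (0.265)(1.163) = 0.308195,   1 - phi_2^2 = 0.973431.
Replace gamma(1) by A gamma(0) + B and collect gamma(0):
  gamma(0) [0.973431 - (0.308195)(0.316607)] = (0.308195)(1.832736) + 3.583088
  gamma(0) * 0.875854 = 4.147928
  gamma(0) = 4.147928 / 0.875854 = 4.735865.
  gamma(1) = A gamma(0) + B = (0.316607)(4.735865) + (1.832736) = 3.332144.
  gamma(2) = phi_1 gamma(1) + phi_2 gamma(0) = (0.265)(3.332144) + (0.163)(4.735865) = 1.654964.
Therefore gamma(2) = 1.6550 (to 4 decimal places).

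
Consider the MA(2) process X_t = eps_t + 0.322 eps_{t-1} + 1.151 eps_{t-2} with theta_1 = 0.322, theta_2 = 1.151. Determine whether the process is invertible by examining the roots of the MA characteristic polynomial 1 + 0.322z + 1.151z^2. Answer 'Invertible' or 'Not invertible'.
\text{Not invertible}

The MA(q) characteristic polynomial is P(z) = 1 + 0.322z + 1.151z^2.
Invertibility requires all roots to lie outside the unit circle, i.e. |z| > 1 for every root.
Set 1 + (0.322) z + (1.151) z^2 = 0, i.e. a z^2 + b z + c = 0 with a = 1.151, b = 0.322, c = 1.
Discriminant D = b^2 - 4ac = (0.322)^2 - 4*(1.151)*1 = 0.103684 - (4.604) = -4.500316.
D < 0, so the roots are the complex-conjugate pair z = (-b +/- i sqrt(-D)) / (2a) = -0.1399 +/- 0.9215i.
For a conjugate pair |z|^2 = z * conj(z) = (product of roots) = c/a = 1/(1.151) = 0.86881, so |z| = sqrt(0.86881) = 0.9321 for both roots.
Moduli of all roots: 0.9321, 0.9321.
All moduli strictly greater than 1? No.
Verdict: Not invertible.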